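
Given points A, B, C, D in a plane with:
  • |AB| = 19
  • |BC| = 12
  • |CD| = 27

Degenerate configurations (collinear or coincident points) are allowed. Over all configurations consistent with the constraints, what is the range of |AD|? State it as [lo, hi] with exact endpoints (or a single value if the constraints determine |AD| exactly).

|AD| ∈ [0, 58]  (≈ [0.0000, 58.0000])

|AB| ∈ {19}
|BC| ∈ {12}
|CD| ∈ {27}
|AC| ∈ [7, 31]
|BD| ∈ [15, 39]
|AD| ∈ [0, 58]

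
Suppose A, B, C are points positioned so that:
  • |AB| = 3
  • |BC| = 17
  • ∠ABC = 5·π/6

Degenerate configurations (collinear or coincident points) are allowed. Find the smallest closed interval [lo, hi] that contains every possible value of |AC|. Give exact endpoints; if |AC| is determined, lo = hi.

|AC| = √(51·√(3) + 298)  (≈ 19.6554)

|AB| ∈ {3}
|BC| ∈ {17}
|AC| ∈ {√(51·√(3) + 298)}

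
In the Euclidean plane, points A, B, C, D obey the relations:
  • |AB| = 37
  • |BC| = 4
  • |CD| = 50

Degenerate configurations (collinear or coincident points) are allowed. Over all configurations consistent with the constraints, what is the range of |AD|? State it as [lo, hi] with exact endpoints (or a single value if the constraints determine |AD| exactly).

|AD| ∈ [9, 91]  (≈ [9.0000, 91.0000])

|AB| ∈ {37}
|BC| ∈ {4}
|CD| ∈ {50}
|AC| ∈ [33, 41]
|BD| ∈ [46, 54]
|AD| ∈ [9, 91]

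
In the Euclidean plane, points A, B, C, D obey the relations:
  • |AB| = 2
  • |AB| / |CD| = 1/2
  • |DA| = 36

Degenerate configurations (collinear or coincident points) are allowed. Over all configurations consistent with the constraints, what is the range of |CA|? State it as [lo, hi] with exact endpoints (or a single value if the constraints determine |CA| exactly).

|AB| ∈ {2}
|AD| ∈ {36}
|CD| ∈ {4}
|BD| ∈ [34, 38]
|AC| ∈ [32, 40]
|BC| ∈ [30, 42]

|CA| ∈ [32, 40]  (≈ [32.0000, 40.0000])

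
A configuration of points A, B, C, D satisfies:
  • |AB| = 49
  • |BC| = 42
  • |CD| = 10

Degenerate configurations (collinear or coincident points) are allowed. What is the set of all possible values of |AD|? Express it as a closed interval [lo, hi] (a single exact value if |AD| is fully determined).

|AD| ∈ [0, 101]  (≈ [0.0000, 101.0000])

|AB| ∈ {49}
|BC| ∈ {42}
|CD| ∈ {10}
|AC| ∈ [7, 91]
|BD| ∈ [32, 52]
|AD| ∈ [0, 101]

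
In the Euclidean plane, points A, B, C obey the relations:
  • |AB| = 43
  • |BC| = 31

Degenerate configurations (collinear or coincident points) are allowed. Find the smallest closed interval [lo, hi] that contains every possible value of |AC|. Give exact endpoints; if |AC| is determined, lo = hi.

|AB| ∈ {43}
|BC| ∈ {31}
|AC| ∈ [12, 74]

|AC| ∈ [12, 74]  (≈ [12.0000, 74.0000])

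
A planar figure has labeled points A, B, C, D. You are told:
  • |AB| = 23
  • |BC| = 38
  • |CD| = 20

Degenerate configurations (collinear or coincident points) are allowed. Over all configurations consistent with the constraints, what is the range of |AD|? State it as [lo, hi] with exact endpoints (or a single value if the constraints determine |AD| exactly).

|AB| ∈ {23}
|BC| ∈ {38}
|CD| ∈ {20}
|AC| ∈ [15, 61]
|BD| ∈ [18, 58]
|AD| ∈ [0, 81]

|AD| ∈ [0, 81]  (≈ [0.0000, 81.0000])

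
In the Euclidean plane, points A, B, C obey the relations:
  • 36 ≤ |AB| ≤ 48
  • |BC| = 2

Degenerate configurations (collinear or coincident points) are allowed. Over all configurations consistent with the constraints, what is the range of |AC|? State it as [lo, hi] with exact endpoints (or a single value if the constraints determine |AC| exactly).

|AC| ∈ [34, 50]  (≈ [34.0000, 50.0000])

|AB| ∈ [36, 48]
|BC| ∈ {2}
|AC| ∈ [34, 50]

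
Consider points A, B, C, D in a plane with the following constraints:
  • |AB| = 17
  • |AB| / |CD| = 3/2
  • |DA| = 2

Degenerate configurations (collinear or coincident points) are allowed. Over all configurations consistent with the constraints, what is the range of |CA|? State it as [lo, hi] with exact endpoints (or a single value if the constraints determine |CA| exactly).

|CA| ∈ [28/3, 40/3]  (≈ [9.3333, 13.3333])

|AB| ∈ {17}
|AD| ∈ {2}
|CD| ∈ {34/3}
|BD| ∈ [15, 19]
|AC| ∈ [28/3, 40/3]
|BC| ∈ [11/3, 91/3]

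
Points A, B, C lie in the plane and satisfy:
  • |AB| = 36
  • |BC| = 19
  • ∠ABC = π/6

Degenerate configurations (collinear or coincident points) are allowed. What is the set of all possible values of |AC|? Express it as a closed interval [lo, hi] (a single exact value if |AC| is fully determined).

|AC| = √(1657 - 684·√(3))  (≈ 21.7319)

|AB| ∈ {36}
|BC| ∈ {19}
|AC| ∈ {√(1657 - 684·√(3))}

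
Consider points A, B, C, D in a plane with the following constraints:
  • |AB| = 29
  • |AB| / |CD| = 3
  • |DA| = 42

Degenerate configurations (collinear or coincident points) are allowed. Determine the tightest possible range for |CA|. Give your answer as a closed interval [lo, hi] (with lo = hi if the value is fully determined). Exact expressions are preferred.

|AB| ∈ {29}
|AD| ∈ {42}
|CD| ∈ {29/3}
|BD| ∈ [13, 71]
|AC| ∈ [97/3, 155/3]
|BC| ∈ [10/3, 242/3]

|CA| ∈ [97/3, 155/3]  (≈ [32.3333, 51.6667])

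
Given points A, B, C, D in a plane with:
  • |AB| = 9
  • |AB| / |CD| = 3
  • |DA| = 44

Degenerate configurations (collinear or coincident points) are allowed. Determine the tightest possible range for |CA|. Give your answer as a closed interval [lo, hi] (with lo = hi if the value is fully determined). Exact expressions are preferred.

|CA| ∈ [41, 47]  (≈ [41.0000, 47.0000])

|AB| ∈ {9}
|AD| ∈ {44}
|CD| ∈ {3}
|BD| ∈ [35, 53]
|AC| ∈ [41, 47]
|BC| ∈ [32, 56]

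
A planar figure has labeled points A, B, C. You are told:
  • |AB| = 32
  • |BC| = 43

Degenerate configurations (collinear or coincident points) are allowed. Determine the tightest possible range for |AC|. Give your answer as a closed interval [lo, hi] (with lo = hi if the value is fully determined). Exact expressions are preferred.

|AB| ∈ {32}
|BC| ∈ {43}
|AC| ∈ [11, 75]

|AC| ∈ [11, 75]  (≈ [11.0000, 75.0000])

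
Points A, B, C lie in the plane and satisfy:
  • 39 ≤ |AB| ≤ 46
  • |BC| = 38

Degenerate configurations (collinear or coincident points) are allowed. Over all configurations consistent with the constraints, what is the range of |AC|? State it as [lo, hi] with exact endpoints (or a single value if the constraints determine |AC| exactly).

|AB| ∈ [39, 46]
|BC| ∈ {38}
|AC| ∈ [1, 84]

|AC| ∈ [1, 84]  (≈ [1.0000, 84.0000])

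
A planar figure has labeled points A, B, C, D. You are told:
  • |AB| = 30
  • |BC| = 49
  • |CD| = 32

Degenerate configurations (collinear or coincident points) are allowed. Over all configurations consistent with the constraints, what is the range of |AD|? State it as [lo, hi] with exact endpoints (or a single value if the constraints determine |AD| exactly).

|AD| ∈ [0, 111]  (≈ [0.0000, 111.0000])

|AB| ∈ {30}
|BC| ∈ {49}
|CD| ∈ {32}
|AC| ∈ [19, 79]
|BD| ∈ [17, 81]
|AD| ∈ [0, 111]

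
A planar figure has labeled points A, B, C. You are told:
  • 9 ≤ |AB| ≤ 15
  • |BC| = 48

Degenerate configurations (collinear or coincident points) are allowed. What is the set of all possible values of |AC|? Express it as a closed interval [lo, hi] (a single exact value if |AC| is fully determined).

|AB| ∈ [9, 15]
|BC| ∈ {48}
|AC| ∈ [33, 63]

|AC| ∈ [33, 63]  (≈ [33.0000, 63.0000])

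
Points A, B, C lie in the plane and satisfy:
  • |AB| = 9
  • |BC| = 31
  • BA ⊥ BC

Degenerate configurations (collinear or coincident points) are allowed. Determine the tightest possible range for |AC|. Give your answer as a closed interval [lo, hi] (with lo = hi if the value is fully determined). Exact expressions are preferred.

|AB| ∈ {9}
|BC| ∈ {31}
|AC| ∈ {√(1042)}

|AC| = √(1042)  (≈ 32.2800)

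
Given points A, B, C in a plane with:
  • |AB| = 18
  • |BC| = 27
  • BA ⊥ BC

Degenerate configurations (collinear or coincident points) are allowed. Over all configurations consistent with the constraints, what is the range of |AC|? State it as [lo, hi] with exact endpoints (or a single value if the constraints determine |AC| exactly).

|AC| = 9·√(13)  (≈ 32.4500)

|AB| ∈ {18}
|BC| ∈ {27}
|AC| ∈ {9·√(13)}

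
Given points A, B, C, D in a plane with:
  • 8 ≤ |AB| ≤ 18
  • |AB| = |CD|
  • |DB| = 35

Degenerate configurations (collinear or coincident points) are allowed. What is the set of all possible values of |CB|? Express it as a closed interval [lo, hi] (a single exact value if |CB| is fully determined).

|AB| ∈ [8, 18]
|BD| ∈ {35}
|CD| ∈ [8, 18]
|AD| ∈ [17, 53]
|BC| ∈ [17, 53]
|AC| ∈ [0, 71]

|CB| ∈ [17, 53]  (≈ [17.0000, 53.0000])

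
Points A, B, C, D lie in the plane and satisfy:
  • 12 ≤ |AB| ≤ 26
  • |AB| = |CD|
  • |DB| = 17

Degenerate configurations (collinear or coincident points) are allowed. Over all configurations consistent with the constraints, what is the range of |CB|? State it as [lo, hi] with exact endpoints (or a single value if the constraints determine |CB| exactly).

|CB| ∈ [0, 43]  (≈ [0.0000, 43.0000])

|AB| ∈ [12, 26]
|BD| ∈ {17}
|CD| ∈ [12, 26]
|AD| ∈ [0, 43]
|BC| ∈ [0, 43]
|AC| ∈ [0, 69]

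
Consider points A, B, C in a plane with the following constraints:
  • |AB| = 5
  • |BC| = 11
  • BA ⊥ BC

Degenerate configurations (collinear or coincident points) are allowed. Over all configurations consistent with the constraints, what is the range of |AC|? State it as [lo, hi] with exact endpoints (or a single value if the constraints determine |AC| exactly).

|AB| ∈ {5}
|BC| ∈ {11}
|AC| ∈ {√(146)}

|AC| = √(146)  (≈ 12.0830)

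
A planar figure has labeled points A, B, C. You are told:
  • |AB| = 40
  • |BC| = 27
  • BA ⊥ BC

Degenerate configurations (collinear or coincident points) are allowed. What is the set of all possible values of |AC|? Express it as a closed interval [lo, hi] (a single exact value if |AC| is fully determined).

|AC| = √(2329)  (≈ 48.2597)

|AB| ∈ {40}
|BC| ∈ {27}
|AC| ∈ {√(2329)}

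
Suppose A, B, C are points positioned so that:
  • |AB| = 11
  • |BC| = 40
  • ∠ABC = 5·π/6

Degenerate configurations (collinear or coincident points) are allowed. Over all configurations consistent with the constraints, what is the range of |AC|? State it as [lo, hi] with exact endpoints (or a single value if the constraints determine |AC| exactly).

|AC| = √(440·√(3) + 1721)  (≈ 49.8307)

|AB| ∈ {11}
|BC| ∈ {40}
|AC| ∈ {√(440·√(3) + 1721)}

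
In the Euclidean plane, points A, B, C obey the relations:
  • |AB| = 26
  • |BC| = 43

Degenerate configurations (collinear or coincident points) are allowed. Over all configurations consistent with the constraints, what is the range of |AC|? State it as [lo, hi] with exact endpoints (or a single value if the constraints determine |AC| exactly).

|AB| ∈ {26}
|BC| ∈ {43}
|AC| ∈ [17, 69]

|AC| ∈ [17, 69]  (≈ [17.0000, 69.0000])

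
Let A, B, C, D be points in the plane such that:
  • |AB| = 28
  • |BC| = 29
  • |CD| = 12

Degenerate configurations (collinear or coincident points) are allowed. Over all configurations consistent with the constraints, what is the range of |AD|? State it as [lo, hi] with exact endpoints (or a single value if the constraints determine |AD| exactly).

|AD| ∈ [0, 69]  (≈ [0.0000, 69.0000])

|AB| ∈ {28}
|BC| ∈ {29}
|CD| ∈ {12}
|AC| ∈ [1, 57]
|BD| ∈ [17, 41]
|AD| ∈ [0, 69]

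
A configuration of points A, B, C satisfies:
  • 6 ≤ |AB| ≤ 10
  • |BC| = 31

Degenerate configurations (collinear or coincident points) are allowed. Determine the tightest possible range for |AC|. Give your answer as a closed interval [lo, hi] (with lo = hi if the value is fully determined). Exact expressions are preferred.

|AC| ∈ [21, 41]  (≈ [21.0000, 41.0000])

|AB| ∈ [6, 10]
|BC| ∈ {31}
|AC| ∈ [21, 41]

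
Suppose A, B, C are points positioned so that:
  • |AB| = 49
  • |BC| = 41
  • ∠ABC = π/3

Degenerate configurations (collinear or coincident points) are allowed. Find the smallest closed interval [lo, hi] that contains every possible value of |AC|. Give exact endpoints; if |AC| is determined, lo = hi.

|AC| = √(2073)  (≈ 45.5302)

|AB| ∈ {49}
|BC| ∈ {41}
|AC| ∈ {√(2073)}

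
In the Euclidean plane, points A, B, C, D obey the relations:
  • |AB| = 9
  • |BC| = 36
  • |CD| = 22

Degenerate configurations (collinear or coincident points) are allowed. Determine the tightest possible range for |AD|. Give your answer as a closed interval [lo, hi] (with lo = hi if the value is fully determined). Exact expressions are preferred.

|AD| ∈ [5, 67]  (≈ [5.0000, 67.0000])

|AB| ∈ {9}
|BC| ∈ {36}
|CD| ∈ {22}
|AC| ∈ [27, 45]
|BD| ∈ [14, 58]
|AD| ∈ [5, 67]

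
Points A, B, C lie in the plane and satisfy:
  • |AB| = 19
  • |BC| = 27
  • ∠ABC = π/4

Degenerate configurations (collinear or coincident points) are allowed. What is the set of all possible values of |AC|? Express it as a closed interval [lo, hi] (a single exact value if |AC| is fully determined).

|AB| ∈ {19}
|BC| ∈ {27}
|AC| ∈ {√(1090 - 513·√(2))}

|AC| = √(1090 - 513·√(2))  (≈ 19.0921)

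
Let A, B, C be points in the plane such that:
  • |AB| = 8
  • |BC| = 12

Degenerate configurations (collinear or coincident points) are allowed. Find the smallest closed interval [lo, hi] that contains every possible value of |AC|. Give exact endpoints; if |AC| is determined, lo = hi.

|AC| ∈ [4, 20]  (≈ [4.0000, 20.0000])

|AB| ∈ {8}
|BC| ∈ {12}
|AC| ∈ [4, 20]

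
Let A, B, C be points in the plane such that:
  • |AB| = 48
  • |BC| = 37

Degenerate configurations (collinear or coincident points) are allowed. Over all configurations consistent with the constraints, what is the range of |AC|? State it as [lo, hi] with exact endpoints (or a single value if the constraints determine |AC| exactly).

|AC| ∈ [11, 85]  (≈ [11.0000, 85.0000])

|AB| ∈ {48}
|BC| ∈ {37}
|AC| ∈ [11, 85]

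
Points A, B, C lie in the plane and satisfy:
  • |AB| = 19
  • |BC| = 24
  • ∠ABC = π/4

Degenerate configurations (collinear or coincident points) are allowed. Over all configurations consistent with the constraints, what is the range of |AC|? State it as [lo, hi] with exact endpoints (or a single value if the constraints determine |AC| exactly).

|AC| = √(937 - 456·√(2))  (≈ 17.0915)

|AB| ∈ {19}
|BC| ∈ {24}
|AC| ∈ {√(937 - 456·√(2))}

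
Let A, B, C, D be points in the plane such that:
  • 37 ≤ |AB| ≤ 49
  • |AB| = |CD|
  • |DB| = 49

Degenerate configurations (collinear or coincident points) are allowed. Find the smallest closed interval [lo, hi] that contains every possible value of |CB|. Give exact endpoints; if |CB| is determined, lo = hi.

|CB| ∈ [0, 98]  (≈ [0.0000, 98.0000])

|AB| ∈ [37, 49]
|BD| ∈ {49}
|CD| ∈ [37, 49]
|AD| ∈ [0, 98]
|BC| ∈ [0, 98]
|AC| ∈ [0, 147]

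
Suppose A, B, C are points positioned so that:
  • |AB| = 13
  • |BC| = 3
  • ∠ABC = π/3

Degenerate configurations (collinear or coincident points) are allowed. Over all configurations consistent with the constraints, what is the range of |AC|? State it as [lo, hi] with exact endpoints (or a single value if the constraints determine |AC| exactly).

|AC| = √(139)  (≈ 11.7898)

|AB| ∈ {13}
|BC| ∈ {3}
|AC| ∈ {√(139)}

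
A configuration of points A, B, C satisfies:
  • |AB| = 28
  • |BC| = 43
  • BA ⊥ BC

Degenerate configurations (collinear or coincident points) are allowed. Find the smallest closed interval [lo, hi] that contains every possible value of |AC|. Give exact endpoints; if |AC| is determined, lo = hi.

|AB| ∈ {28}
|BC| ∈ {43}
|AC| ∈ {√(2633)}

|AC| = √(2633)  (≈ 51.3128)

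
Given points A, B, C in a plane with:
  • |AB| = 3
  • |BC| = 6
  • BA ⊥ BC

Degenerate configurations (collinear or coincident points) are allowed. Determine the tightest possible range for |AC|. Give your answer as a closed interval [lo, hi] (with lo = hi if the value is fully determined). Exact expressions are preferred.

|AC| = 3·√(5)  (≈ 6.7082)

|AB| ∈ {3}
|BC| ∈ {6}
|AC| ∈ {3·√(5)}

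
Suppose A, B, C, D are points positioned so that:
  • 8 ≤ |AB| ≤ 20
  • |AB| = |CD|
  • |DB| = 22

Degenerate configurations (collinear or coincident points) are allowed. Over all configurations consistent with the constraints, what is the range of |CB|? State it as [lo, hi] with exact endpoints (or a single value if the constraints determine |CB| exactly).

|CB| ∈ [2, 42]  (≈ [2.0000, 42.0000])

|AB| ∈ [8, 20]
|BD| ∈ {22}
|CD| ∈ [8, 20]
|AD| ∈ [2, 42]
|BC| ∈ [2, 42]
|AC| ∈ [0, 62]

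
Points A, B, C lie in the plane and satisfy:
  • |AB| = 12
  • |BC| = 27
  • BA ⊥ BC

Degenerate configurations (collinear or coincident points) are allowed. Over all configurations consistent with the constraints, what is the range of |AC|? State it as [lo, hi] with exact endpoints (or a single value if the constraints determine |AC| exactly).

|AB| ∈ {12}
|BC| ∈ {27}
|AC| ∈ {3·√(97)}

|AC| = 3·√(97)  (≈ 29.5466)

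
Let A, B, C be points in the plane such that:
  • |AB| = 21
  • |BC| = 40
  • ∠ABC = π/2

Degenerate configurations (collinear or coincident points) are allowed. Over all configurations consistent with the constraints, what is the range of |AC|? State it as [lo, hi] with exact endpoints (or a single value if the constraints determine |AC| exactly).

|AB| ∈ {21}
|BC| ∈ {40}
|AC| ∈ {√(2041)}

|AC| = √(2041)  (≈ 45.1774)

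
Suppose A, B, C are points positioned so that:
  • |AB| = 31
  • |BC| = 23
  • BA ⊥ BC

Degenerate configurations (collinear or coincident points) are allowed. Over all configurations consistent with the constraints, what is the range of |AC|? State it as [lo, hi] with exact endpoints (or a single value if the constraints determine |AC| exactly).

|AB| ∈ {31}
|BC| ∈ {23}
|AC| ∈ {√(1490)}

|AC| = √(1490)  (≈ 38.6005)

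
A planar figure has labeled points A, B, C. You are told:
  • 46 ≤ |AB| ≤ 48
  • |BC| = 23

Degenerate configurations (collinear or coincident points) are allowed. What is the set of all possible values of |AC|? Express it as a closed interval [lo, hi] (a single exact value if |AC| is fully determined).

|AB| ∈ [46, 48]
|BC| ∈ {23}
|AC| ∈ [23, 71]

|AC| ∈ [23, 71]  (≈ [23.0000, 71.0000])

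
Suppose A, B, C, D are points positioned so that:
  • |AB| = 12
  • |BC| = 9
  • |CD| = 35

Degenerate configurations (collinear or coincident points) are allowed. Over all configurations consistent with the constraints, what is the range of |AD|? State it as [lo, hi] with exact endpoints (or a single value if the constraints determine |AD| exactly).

|AB| ∈ {12}
|BC| ∈ {9}
|CD| ∈ {35}
|AC| ∈ [3, 21]
|BD| ∈ [26, 44]
|AD| ∈ [14, 56]

|AD| ∈ [14, 56]  (≈ [14.0000, 56.0000])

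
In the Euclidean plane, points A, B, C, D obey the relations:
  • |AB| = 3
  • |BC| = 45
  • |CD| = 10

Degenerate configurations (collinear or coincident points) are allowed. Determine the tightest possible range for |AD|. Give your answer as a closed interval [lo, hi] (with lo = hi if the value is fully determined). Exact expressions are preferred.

|AD| ∈ [32, 58]  (≈ [32.0000, 58.0000])

|AB| ∈ {3}
|BC| ∈ {45}
|CD| ∈ {10}
|AC| ∈ [42, 48]
|BD| ∈ [35, 55]
|AD| ∈ [32, 58]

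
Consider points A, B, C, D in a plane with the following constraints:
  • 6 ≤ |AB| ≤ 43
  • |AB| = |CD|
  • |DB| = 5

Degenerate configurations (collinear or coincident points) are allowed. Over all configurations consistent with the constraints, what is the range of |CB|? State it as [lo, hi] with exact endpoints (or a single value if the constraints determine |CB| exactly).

|AB| ∈ [6, 43]
|BD| ∈ {5}
|CD| ∈ [6, 43]
|AD| ∈ [1, 48]
|BC| ∈ [1, 48]
|AC| ∈ [0, 91]

|CB| ∈ [1, 48]  (≈ [1.0000, 48.0000])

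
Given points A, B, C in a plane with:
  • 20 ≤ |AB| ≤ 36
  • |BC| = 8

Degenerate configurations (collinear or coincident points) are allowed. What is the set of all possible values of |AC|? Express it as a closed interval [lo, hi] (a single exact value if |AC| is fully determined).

|AB| ∈ [20, 36]
|BC| ∈ {8}
|AC| ∈ [12, 44]

|AC| ∈ [12, 44]  (≈ [12.0000, 44.0000])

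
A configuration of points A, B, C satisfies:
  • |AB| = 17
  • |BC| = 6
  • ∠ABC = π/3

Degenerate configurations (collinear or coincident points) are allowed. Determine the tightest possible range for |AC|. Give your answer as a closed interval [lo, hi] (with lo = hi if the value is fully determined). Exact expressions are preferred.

|AC| = √(223)  (≈ 14.9332)

|AB| ∈ {17}
|BC| ∈ {6}
|AC| ∈ {√(223)}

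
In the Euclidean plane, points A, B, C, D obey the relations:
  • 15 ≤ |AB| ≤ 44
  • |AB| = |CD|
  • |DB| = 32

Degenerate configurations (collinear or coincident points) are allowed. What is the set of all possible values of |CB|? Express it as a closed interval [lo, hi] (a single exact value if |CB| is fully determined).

|CB| ∈ [0, 76]  (≈ [0.0000, 76.0000])

|AB| ∈ [15, 44]
|BD| ∈ {32}
|CD| ∈ [15, 44]
|AD| ∈ [0, 76]
|BC| ∈ [0, 76]
|AC| ∈ [0, 120]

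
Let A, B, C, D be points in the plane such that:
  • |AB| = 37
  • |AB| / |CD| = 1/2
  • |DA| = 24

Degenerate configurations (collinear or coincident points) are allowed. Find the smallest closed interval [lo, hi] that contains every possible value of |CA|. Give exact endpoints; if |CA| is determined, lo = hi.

|CA| ∈ [50, 98]  (≈ [50.0000, 98.0000])

|AB| ∈ {37}
|AD| ∈ {24}
|CD| ∈ {74}
|BD| ∈ [13, 61]
|AC| ∈ [50, 98]
|BC| ∈ [13, 135]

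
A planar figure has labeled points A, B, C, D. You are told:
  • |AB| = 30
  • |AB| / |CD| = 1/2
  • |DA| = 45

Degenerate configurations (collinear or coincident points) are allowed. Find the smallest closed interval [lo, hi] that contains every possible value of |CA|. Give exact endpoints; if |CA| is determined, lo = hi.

|AB| ∈ {30}
|AD| ∈ {45}
|CD| ∈ {60}
|BD| ∈ [15, 75]
|AC| ∈ [15, 105]
|BC| ∈ [0, 135]

|CA| ∈ [15, 105]  (≈ [15.0000, 105.0000])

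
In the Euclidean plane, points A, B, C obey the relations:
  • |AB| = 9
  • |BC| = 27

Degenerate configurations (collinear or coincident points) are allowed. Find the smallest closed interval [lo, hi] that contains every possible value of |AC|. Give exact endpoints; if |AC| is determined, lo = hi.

|AC| ∈ [18, 36]  (≈ [18.0000, 36.0000])

|AB| ∈ {9}
|BC| ∈ {27}
|AC| ∈ [18, 36]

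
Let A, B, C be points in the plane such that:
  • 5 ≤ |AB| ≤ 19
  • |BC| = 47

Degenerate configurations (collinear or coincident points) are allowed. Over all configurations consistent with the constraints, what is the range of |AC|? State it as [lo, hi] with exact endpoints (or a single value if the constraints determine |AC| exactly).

|AC| ∈ [28, 66]  (≈ [28.0000, 66.0000])

|AB| ∈ [5, 19]
|BC| ∈ {47}
|AC| ∈ [28, 66]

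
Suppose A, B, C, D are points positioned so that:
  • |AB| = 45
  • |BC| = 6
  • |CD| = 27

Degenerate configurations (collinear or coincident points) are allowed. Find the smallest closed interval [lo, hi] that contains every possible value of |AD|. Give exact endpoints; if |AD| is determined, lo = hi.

|AB| ∈ {45}
|BC| ∈ {6}
|CD| ∈ {27}
|AC| ∈ [39, 51]
|BD| ∈ [21, 33]
|AD| ∈ [12, 78]

|AD| ∈ [12, 78]  (≈ [12.0000, 78.0000])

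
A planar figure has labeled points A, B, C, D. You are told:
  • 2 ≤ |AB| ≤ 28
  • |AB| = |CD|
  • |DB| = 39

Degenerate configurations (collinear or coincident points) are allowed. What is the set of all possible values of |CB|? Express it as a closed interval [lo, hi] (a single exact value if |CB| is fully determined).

|AB| ∈ [2, 28]
|BD| ∈ {39}
|CD| ∈ [2, 28]
|AD| ∈ [11, 67]
|BC| ∈ [11, 67]
|AC| ∈ [0, 95]

|CB| ∈ [11, 67]  (≈ [11.0000, 67.0000])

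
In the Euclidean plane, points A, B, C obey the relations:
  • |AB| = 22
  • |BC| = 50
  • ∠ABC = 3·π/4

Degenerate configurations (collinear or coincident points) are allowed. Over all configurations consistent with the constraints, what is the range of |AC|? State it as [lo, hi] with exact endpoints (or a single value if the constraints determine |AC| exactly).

|AC| = 2·√(275·√(2) + 746)  (≈ 67.3768)

|AB| ∈ {22}
|BC| ∈ {50}
|AC| ∈ {2·√(275·√(2) + 746)}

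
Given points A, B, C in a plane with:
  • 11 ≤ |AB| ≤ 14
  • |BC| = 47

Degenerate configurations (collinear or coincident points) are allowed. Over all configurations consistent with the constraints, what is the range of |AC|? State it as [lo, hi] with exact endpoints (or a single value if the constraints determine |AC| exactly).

|AC| ∈ [33, 61]  (≈ [33.0000, 61.0000])

|AB| ∈ [11, 14]
|BC| ∈ {47}
|AC| ∈ [33, 61]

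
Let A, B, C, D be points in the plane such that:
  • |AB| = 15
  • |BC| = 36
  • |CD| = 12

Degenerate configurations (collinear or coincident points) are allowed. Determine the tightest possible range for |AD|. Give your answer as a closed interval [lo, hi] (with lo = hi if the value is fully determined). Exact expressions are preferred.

|AB| ∈ {15}
|BC| ∈ {36}
|CD| ∈ {12}
|AC| ∈ [21, 51]
|BD| ∈ [24, 48]
|AD| ∈ [9, 63]

|AD| ∈ [9, 63]  (≈ [9.0000, 63.0000])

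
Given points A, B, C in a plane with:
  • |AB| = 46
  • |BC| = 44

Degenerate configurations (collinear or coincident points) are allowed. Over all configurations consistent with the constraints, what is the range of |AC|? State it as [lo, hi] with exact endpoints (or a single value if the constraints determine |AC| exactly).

|AB| ∈ {46}
|BC| ∈ {44}
|AC| ∈ [2, 90]

|AC| ∈ [2, 90]  (≈ [2.0000, 90.0000])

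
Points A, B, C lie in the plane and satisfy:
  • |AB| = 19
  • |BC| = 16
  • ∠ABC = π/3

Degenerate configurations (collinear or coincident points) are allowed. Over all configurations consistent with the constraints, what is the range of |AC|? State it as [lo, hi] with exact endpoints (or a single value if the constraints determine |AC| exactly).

|AC| = √(313)  (≈ 17.6918)

|AB| ∈ {19}
|BC| ∈ {16}
|AC| ∈ {√(313)}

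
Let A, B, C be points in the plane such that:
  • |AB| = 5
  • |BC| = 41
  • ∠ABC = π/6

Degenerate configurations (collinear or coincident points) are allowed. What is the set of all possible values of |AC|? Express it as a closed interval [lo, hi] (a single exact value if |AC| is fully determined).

|AB| ∈ {5}
|BC| ∈ {41}
|AC| ∈ {√(1706 - 205·√(3))}

|AC| = √(1706 - 205·√(3))  (≈ 36.7550)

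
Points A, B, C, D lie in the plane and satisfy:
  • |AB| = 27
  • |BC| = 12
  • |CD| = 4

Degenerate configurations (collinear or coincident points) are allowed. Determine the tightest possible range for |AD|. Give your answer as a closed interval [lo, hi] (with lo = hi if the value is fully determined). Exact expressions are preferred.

|AD| ∈ [11, 43]  (≈ [11.0000, 43.0000])

|AB| ∈ {27}
|BC| ∈ {12}
|CD| ∈ {4}
|AC| ∈ [15, 39]
|BD| ∈ [8, 16]
|AD| ∈ [11, 43]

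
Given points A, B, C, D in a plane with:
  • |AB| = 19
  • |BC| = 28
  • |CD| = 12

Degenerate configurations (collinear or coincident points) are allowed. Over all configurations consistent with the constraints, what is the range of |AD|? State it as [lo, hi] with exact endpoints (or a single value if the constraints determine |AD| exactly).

|AB| ∈ {19}
|BC| ∈ {28}
|CD| ∈ {12}
|AC| ∈ [9, 47]
|BD| ∈ [16, 40]
|AD| ∈ [0, 59]

|AD| ∈ [0, 59]  (≈ [0.0000, 59.0000])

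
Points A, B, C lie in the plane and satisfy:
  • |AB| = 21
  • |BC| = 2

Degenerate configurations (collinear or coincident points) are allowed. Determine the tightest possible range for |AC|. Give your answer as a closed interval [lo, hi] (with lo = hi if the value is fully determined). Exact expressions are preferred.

|AB| ∈ {21}
|BC| ∈ {2}
|AC| ∈ [19, 23]

|AC| ∈ [19, 23]  (≈ [19.0000, 23.0000])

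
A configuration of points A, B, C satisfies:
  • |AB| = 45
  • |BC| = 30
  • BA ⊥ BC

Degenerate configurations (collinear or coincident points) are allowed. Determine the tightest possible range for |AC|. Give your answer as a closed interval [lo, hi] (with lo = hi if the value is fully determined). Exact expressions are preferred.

|AC| = 15·√(13)  (≈ 54.0833)

|AB| ∈ {45}
|BC| ∈ {30}
|AC| ∈ {15·√(13)}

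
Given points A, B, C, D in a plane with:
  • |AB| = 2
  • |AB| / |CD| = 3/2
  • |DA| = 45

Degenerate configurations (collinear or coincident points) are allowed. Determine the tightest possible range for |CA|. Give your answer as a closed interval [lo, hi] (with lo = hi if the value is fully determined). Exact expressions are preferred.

|AB| ∈ {2}
|AD| ∈ {45}
|CD| ∈ {4/3}
|BD| ∈ [43, 47]
|AC| ∈ [131/3, 139/3]
|BC| ∈ [125/3, 145/3]

|CA| ∈ [131/3, 139/3]  (≈ [43.6667, 46.3333])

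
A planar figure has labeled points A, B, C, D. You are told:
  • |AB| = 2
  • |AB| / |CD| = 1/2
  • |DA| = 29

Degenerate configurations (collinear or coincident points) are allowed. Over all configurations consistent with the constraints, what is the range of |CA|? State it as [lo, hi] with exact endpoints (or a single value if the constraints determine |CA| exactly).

|AB| ∈ {2}
|AD| ∈ {29}
|CD| ∈ {4}
|BD| ∈ [27, 31]
|AC| ∈ [25, 33]
|BC| ∈ [23, 35]

|CA| ∈ [25, 33]  (≈ [25.0000, 33.0000])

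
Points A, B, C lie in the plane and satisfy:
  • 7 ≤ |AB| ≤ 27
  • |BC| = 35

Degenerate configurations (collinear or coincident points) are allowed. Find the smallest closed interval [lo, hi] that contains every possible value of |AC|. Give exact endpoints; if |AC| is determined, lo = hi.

|AB| ∈ [7, 27]
|BC| ∈ {35}
|AC| ∈ [8, 62]

|AC| ∈ [8, 62]  (≈ [8.0000, 62.0000])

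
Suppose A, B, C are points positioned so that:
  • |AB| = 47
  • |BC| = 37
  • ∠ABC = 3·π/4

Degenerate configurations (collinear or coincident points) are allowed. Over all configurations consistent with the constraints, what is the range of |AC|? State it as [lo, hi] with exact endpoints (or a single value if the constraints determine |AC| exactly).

|AC| = √(1739·√(2) + 3578)  (≈ 77.7002)

|AB| ∈ {47}
|BC| ∈ {37}
|AC| ∈ {√(1739·√(2) + 3578)}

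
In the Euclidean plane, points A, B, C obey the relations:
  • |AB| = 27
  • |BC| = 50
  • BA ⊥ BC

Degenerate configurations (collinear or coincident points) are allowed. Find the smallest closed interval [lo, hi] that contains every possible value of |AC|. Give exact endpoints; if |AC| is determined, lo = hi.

|AC| = √(3229)  (≈ 56.8243)

|AB| ∈ {27}
|BC| ∈ {50}
|AC| ∈ {√(3229)}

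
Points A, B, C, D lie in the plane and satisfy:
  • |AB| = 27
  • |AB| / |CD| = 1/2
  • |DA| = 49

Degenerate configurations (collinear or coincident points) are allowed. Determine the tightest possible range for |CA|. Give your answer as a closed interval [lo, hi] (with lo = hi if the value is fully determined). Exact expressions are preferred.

|CA| ∈ [5, 103]  (≈ [5.0000, 103.0000])

|AB| ∈ {27}
|AD| ∈ {49}
|CD| ∈ {54}
|BD| ∈ [22, 76]
|AC| ∈ [5, 103]
|BC| ∈ [0, 130]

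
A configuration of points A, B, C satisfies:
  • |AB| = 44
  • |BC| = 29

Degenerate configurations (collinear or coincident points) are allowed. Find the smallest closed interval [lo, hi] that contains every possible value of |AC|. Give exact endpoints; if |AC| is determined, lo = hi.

|AB| ∈ {44}
|BC| ∈ {29}
|AC| ∈ [15, 73]

|AC| ∈ [15, 73]  (≈ [15.0000, 73.0000])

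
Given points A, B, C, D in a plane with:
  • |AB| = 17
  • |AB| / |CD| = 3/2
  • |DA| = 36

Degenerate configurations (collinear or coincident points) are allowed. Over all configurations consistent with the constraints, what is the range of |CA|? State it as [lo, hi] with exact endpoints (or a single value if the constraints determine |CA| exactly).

|AB| ∈ {17}
|AD| ∈ {36}
|CD| ∈ {34/3}
|BD| ∈ [19, 53]
|AC| ∈ [74/3, 142/3]
|BC| ∈ [23/3, 193/3]

|CA| ∈ [74/3, 142/3]  (≈ [24.6667, 47.3333])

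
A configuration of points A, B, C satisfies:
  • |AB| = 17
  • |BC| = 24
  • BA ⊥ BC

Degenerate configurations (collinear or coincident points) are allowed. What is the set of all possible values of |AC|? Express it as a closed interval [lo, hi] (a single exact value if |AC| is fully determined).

|AB| ∈ {17}
|BC| ∈ {24}
|AC| ∈ {√(865)}

|AC| = √(865)  (≈ 29.4109)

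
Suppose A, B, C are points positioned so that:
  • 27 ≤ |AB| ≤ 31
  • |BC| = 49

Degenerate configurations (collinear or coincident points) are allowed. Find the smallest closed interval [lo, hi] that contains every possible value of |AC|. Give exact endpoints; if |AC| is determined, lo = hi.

|AC| ∈ [18, 80]  (≈ [18.0000, 80.0000])

|AB| ∈ [27, 31]
|BC| ∈ {49}
|AC| ∈ [18, 80]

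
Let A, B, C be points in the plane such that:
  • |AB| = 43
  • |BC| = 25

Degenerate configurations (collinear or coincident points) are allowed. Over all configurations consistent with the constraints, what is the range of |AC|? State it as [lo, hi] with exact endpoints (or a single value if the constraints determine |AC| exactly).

|AC| ∈ [18, 68]  (≈ [18.0000, 68.0000])

|AB| ∈ {43}
|BC| ∈ {25}
|AC| ∈ [18, 68]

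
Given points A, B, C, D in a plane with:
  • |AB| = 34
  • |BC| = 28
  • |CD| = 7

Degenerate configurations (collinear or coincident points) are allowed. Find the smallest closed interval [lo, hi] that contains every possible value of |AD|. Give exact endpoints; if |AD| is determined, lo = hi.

|AD| ∈ [0, 69]  (≈ [0.0000, 69.0000])

|AB| ∈ {34}
|BC| ∈ {28}
|CD| ∈ {7}
|AC| ∈ [6, 62]
|BD| ∈ [21, 35]
|AD| ∈ [0, 69]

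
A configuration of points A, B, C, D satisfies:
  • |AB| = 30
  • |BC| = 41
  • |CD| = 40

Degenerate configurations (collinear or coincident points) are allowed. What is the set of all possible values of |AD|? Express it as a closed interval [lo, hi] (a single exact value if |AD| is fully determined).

|AD| ∈ [0, 111]  (≈ [0.0000, 111.0000])

|AB| ∈ {30}
|BC| ∈ {41}
|CD| ∈ {40}
|AC| ∈ [11, 71]
|BD| ∈ [1, 81]
|AD| ∈ [0, 111]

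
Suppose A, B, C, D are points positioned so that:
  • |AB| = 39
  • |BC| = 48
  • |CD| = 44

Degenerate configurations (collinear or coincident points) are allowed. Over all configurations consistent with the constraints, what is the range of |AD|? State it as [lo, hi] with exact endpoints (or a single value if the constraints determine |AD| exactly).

|AB| ∈ {39}
|BC| ∈ {48}
|CD| ∈ {44}
|AC| ∈ [9, 87]
|BD| ∈ [4, 92]
|AD| ∈ [0, 131]

|AD| ∈ [0, 131]  (≈ [0.0000, 131.0000])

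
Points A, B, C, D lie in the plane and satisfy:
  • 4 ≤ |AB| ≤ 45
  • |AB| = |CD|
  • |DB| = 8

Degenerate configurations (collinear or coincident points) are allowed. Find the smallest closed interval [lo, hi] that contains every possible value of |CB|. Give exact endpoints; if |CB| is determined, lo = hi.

|AB| ∈ [4, 45]
|BD| ∈ {8}
|CD| ∈ [4, 45]
|AD| ∈ [0, 53]
|BC| ∈ [0, 53]
|AC| ∈ [0, 98]

|CB| ∈ [0, 53]  (≈ [0.0000, 53.0000])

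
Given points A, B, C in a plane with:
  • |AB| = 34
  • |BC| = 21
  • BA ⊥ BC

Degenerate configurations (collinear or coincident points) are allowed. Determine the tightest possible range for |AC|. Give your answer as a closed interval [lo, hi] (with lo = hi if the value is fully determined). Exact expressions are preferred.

|AC| = √(1597)  (≈ 39.9625)

|AB| ∈ {34}
|BC| ∈ {21}
|AC| ∈ {√(1597)}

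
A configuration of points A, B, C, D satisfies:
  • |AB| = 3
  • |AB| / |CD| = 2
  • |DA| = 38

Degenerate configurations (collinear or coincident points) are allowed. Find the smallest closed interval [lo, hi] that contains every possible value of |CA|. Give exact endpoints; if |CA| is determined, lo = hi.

|AB| ∈ {3}
|AD| ∈ {38}
|CD| ∈ {3/2}
|BD| ∈ [35, 41]
|AC| ∈ [73/2, 79/2]
|BC| ∈ [67/2, 85/2]

|CA| ∈ [73/2, 79/2]  (≈ [36.5000, 39.5000])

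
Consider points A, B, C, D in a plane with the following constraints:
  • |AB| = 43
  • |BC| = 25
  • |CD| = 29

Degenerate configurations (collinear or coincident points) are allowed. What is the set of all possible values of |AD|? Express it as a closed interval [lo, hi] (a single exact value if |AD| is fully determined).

|AD| ∈ [0, 97]  (≈ [0.0000, 97.0000])

|AB| ∈ {43}
|BC| ∈ {25}
|CD| ∈ {29}
|AC| ∈ [18, 68]
|BD| ∈ [4, 54]
|AD| ∈ [0, 97]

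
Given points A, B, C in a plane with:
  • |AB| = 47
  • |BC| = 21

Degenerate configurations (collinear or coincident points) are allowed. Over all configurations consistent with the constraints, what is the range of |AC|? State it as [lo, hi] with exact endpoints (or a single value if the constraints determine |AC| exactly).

|AC| ∈ [26, 68]  (≈ [26.0000, 68.0000])

|AB| ∈ {47}
|BC| ∈ {21}
|AC| ∈ [26, 68]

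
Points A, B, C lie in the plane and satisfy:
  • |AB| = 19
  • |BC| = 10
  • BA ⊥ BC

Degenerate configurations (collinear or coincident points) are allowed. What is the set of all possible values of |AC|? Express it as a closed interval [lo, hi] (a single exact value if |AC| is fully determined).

|AB| ∈ {19}
|BC| ∈ {10}
|AC| ∈ {√(461)}

|AC| = √(461)  (≈ 21.4709)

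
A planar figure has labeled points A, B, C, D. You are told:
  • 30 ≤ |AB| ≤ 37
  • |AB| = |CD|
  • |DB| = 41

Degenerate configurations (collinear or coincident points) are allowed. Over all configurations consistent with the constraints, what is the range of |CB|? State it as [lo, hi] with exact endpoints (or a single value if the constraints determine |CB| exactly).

|CB| ∈ [4, 78]  (≈ [4.0000, 78.0000])

|AB| ∈ [30, 37]
|BD| ∈ {41}
|CD| ∈ [30, 37]
|AD| ∈ [4, 78]
|BC| ∈ [4, 78]
|AC| ∈ [0, 115]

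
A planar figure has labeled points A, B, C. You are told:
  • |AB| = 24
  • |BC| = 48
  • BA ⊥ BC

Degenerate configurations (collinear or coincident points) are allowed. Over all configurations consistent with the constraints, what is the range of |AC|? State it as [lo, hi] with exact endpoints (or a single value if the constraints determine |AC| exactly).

|AB| ∈ {24}
|BC| ∈ {48}
|AC| ∈ {24·√(5)}

|AC| = 24·√(5)  (≈ 53.6656)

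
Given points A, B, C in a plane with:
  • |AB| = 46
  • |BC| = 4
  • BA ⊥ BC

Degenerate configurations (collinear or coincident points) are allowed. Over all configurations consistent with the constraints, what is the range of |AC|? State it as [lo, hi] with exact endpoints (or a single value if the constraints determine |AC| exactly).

|AC| = 2·√(533)  (≈ 46.1736)

|AB| ∈ {46}
|BC| ∈ {4}
|AC| ∈ {2·√(533)}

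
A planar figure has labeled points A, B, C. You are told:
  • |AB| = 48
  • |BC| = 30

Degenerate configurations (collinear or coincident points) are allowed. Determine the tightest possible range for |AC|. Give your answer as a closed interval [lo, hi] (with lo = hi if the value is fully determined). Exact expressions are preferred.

|AB| ∈ {48}
|BC| ∈ {30}
|AC| ∈ [18, 78]

|AC| ∈ [18, 78]  (≈ [18.0000, 78.0000])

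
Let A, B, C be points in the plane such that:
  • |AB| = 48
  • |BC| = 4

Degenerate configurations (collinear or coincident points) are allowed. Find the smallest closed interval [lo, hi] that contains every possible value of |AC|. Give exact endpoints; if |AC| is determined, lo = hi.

|AC| ∈ [44, 52]  (≈ [44.0000, 52.0000])

|AB| ∈ {48}
|BC| ∈ {4}
|AC| ∈ [44, 52]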